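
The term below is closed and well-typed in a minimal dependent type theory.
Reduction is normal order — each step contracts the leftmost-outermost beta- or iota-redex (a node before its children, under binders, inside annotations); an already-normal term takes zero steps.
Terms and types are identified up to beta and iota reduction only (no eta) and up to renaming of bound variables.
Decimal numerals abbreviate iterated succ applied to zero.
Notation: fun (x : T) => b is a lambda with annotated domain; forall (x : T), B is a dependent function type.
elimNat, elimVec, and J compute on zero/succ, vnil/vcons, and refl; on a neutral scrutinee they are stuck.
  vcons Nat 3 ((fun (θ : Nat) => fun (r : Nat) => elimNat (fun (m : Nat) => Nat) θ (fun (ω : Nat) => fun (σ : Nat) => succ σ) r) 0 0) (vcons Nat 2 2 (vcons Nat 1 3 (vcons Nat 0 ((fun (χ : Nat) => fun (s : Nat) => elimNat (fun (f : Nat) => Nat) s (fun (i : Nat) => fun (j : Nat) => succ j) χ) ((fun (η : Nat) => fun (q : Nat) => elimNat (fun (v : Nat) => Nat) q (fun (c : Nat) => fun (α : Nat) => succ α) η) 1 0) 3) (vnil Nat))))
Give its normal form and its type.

reduced normal form:
  vcons Nat 3 0 (vcons Nat 2 2 (vcons Nat 1 3 (vcons Nat 0 4 (vnil Nat))))
inferred type:
  Vec Nat 4
observation: contracting a beta-redex first, the term normalizes in 15 steps.


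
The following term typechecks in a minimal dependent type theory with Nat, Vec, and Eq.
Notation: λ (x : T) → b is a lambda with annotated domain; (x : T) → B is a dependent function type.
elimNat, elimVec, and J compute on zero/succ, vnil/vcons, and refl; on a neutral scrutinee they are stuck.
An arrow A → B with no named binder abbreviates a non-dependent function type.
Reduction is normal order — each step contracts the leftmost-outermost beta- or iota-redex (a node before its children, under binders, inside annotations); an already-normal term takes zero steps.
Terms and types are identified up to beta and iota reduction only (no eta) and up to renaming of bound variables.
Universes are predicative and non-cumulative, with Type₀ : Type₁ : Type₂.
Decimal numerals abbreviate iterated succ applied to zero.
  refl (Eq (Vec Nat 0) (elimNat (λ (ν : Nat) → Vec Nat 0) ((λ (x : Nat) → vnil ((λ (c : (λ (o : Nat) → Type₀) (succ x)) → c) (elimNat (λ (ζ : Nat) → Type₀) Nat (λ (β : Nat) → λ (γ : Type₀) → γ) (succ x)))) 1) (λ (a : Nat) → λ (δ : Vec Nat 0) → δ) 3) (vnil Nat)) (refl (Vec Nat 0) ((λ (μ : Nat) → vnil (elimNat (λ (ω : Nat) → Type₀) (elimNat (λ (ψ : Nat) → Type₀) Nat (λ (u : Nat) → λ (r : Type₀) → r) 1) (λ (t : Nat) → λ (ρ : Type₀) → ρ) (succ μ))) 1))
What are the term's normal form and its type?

resulting normal form:
  refl (Eq (Vec Nat 0) (vnil Nat) (vnil Nat)) (refl (Vec Nat 0) (vnil Nat))
the term's type:
  Eq (Eq (Vec Nat 0) (vnil Nat) (vnil Nat)) (refl (Vec Nat 0) (vnil Nat)) (refl (Vec Nat 0) (vnil Nat))
observation: normalization takes exactly 31 steps under the normal-order strategy.


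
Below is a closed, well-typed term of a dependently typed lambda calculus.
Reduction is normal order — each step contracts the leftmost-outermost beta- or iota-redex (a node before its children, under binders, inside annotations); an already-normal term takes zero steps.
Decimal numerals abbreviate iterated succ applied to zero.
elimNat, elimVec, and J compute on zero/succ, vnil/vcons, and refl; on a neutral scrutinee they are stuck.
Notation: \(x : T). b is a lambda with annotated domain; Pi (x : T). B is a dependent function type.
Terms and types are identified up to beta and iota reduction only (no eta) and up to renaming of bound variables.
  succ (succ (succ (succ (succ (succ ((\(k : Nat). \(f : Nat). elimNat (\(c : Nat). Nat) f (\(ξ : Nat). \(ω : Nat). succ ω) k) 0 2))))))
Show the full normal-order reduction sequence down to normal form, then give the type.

normal-order reduction sequence:
  succ (succ (succ (succ (succ (succ ((\(k : Nat). \(f : Nat). elimNat (\(c : Nat). Nat) f (\(ξ : Nat). \(ω : Nat). succ ω) k) 0 2))))))
  ~> succ (succ (succ (succ (succ (succ ((\(k : Nat). elimNat (\(f : Nat). Nat) k (\(c : Nat). \(ξ : Nat). succ ξ) 0) 2))))))
  ~> succ (succ (succ (succ (succ (succ (elimNat (\(k : Nat). Nat) 2 (\(f : Nat). \(c : Nat). succ c) 0))))))
  ~> 8
the term's type:
  Nat


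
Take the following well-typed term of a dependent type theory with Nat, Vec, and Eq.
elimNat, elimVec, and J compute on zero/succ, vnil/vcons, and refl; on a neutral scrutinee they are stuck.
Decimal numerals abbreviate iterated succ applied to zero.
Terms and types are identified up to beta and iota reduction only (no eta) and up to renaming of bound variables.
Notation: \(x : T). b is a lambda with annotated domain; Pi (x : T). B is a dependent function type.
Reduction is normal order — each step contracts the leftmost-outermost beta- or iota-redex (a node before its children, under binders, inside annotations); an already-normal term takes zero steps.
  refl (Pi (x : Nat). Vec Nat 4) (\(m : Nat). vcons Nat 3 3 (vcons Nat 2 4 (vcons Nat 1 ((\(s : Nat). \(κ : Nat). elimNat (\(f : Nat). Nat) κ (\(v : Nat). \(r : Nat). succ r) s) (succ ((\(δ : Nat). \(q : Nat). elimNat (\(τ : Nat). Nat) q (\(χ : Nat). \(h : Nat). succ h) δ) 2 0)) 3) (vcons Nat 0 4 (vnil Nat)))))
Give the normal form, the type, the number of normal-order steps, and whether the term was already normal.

reduced normal form:
  refl (Pi (x : Nat). Vec Nat 4) (\(m : Nat). vcons Nat 3 3 (vcons Nat 2 4 (vcons Nat 1 6 (vcons Nat 0 4 (vnil Nat)))))
inferred type:
  Eq (Pi (x : Nat). Vec Nat 4) (\(m : Nat). vcons Nat 3 3 (vcons Nat 2 4 (vcons Nat 1 6 (vcons Nat 0 4 (vnil Nat))))) (\(s : Nat). vcons Nat 3 3 (vcons Nat 2 4 (vcons Nat 1 6 (vcons Nat 0 4 (vnil Nat)))))
normal-order step count: 21
started in normal form: no
first redex: a beta-redex


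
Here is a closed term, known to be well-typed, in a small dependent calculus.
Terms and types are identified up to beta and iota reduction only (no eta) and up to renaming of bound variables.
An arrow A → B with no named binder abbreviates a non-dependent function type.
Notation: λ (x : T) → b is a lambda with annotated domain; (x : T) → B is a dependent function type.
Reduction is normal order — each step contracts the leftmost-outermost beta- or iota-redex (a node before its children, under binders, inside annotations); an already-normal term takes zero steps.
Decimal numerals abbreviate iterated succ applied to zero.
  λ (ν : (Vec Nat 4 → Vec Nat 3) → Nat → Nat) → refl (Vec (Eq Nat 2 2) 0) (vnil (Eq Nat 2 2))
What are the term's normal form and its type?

normal form:
  λ (ν : (Vec Nat 4 → Vec Nat 3) → Nat → Nat) → refl (Vec (Eq Nat 2 2) 0) (vnil (Eq Nat 2 2))
the term's type:
  ((Vec Nat 4 → Vec Nat 3) → Nat → Nat) → Eq (Vec (Eq Nat 2 2) 0) (vnil (Eq Nat 2 2)) (vnil (Eq Nat 2 2))
observation: the term is already in normal form.


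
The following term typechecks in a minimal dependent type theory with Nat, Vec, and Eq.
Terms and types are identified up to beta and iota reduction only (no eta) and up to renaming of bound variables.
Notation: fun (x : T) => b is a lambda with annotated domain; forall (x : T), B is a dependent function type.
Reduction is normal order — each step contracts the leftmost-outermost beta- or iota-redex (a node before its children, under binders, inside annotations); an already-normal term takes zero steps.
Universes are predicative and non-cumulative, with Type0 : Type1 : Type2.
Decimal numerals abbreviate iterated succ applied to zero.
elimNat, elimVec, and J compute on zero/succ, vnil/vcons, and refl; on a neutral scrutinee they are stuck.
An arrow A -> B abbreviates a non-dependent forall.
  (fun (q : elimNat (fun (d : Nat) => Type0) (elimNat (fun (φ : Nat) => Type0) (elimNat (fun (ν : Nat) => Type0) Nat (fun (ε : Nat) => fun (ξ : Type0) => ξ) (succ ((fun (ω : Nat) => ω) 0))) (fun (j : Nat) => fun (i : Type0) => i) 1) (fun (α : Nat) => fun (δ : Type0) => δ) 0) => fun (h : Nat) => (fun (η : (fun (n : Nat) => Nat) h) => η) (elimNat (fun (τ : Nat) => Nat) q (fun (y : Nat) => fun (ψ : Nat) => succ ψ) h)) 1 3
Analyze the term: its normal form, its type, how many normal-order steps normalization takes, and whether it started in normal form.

normal form:
  4
inferred type:
  Nat
reduction steps (normal order): 13
started in normal form: no
first contracted redex: a beta-redex


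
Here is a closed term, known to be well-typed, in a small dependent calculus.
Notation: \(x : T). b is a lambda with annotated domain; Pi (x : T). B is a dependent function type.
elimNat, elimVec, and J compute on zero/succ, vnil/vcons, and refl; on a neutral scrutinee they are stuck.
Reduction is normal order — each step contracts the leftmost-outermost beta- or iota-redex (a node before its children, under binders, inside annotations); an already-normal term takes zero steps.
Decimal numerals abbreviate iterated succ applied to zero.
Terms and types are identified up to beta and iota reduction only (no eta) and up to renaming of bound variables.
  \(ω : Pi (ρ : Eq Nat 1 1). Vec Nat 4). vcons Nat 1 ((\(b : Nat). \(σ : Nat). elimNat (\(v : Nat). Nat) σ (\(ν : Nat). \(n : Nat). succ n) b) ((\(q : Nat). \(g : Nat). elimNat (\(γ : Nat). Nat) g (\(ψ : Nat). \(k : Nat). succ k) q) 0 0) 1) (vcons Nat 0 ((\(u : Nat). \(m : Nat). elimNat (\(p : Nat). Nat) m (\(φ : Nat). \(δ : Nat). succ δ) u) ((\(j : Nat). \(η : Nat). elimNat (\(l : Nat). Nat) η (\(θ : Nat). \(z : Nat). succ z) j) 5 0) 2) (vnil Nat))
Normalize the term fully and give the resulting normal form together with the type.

normal form:
  \(ω : Pi (ρ : Eq Nat 1 1). Vec Nat 4). vcons Nat 1 1 (vcons Nat 0 7 (vnil Nat))
inferred type:
  Pi (ω : Pi (ρ : Eq Nat 1 1). Vec Nat 4). Vec Nat 2
observation: contracting a beta-redex first, the term normalizes in 42 steps.


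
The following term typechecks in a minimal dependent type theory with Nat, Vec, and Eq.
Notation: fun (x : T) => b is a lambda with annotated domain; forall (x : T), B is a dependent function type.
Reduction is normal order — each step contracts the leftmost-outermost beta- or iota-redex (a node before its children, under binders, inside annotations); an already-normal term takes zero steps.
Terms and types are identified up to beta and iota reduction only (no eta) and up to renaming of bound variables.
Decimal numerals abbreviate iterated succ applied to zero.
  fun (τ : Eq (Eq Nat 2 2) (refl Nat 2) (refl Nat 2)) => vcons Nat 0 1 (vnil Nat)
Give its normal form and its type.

normal form:
  fun (τ : Eq (Eq Nat 2 2) (refl Nat 2) (refl Nat 2)) => vcons Nat 0 1 (vnil Nat)
the term's type:
  forall (τ : Eq (Eq Nat 2 2) (refl Nat 2) (refl Nat 2)), Vec Nat 1
observation: the term is already in normal form.


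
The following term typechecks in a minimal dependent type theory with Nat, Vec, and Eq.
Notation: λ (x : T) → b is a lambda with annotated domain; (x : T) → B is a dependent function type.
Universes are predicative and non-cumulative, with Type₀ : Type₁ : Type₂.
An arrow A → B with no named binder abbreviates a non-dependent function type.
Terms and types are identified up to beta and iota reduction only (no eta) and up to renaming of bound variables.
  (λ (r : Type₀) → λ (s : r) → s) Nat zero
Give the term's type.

the term's type:
  Nat


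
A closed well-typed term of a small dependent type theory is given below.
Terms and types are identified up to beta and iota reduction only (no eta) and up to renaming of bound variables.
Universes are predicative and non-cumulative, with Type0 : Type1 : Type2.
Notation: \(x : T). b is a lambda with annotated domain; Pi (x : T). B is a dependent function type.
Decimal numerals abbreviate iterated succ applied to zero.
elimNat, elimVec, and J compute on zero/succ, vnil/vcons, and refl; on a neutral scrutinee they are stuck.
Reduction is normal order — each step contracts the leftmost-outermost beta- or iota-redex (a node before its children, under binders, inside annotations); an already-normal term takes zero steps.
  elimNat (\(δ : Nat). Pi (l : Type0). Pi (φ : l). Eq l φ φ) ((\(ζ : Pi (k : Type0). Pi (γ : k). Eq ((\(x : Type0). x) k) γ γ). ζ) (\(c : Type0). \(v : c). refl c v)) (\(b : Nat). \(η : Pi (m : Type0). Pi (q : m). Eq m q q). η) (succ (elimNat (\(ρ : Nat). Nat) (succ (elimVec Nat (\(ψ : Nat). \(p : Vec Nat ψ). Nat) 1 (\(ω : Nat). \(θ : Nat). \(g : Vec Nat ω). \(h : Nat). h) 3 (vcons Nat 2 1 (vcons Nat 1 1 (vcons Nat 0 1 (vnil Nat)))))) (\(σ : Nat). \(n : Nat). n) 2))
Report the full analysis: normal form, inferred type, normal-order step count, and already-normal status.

normal form:
  \(δ : Type0). \(l : δ). refl δ l
the term's type:
  Pi (δ : Type0). Pi (l : δ). Eq δ l l
reduction steps (normal order): 34
started in normal form: no
first contracted redex: an elimNat iota-redex


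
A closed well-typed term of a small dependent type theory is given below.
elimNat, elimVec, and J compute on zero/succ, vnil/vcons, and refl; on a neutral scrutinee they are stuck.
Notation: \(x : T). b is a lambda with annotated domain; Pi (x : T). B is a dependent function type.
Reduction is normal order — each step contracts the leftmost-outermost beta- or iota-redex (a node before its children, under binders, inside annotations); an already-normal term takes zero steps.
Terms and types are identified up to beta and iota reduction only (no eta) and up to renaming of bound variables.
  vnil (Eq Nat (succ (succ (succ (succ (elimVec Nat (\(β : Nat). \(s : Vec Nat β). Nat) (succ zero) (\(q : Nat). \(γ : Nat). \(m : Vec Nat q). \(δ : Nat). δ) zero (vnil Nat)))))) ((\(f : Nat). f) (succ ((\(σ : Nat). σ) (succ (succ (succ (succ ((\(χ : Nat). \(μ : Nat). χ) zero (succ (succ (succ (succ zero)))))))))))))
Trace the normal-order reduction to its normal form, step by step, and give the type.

reduction (normal order):
  vnil (Eq Nat (succ (succ (succ (succ (elimVec Nat (\(β : Nat). \(s : Vec Nat β). Nat) (succ zero) (\(q : Nat). \(γ : Nat). \(m : Vec Nat q). \(δ : Nat). δ) zero (vnil Nat)))))) ((\(f : Nat). f) (succ ((\(σ : Nat). σ) (succ (succ (succ (succ ((\(χ : Nat). \(μ : Nat). χ) zero (succ (succ (succ (succ zero)))))))))))))
  ~> vnil (Eq Nat (succ (succ (succ (succ (succ zero))))) ((\(β : Nat). β) (succ ((\(s : Nat). s) (succ (succ (succ (succ ((\(q : Nat). \(γ : Nat). q) zero (succ (succ (succ (succ zero)))))))))))))
  ~> vnil (Eq Nat (succ (succ (succ (succ (succ zero))))) (succ ((\(β : Nat). β) (succ (succ (succ (succ ((\(s : Nat). \(q : Nat). s) zero (succ (succ (succ (succ zero))))))))))))
  ~> vnil (Eq Nat (succ (succ (succ (succ (succ zero))))) (succ (succ (succ (succ (succ ((\(β : Nat). \(s : Nat). β) zero (succ (succ (succ (succ zero)))))))))))
  ~> vnil (Eq Nat (succ (succ (succ (succ (succ zero))))) (succ (succ (succ (succ (succ ((\(β : Nat). zero) (succ (succ (succ (succ zero)))))))))))
  ~> vnil (Eq Nat (succ (succ (succ (succ (succ zero))))) (succ (succ (succ (succ (succ zero))))))
the term's type:
  Vec (Eq Nat (succ (succ (succ (succ (succ zero))))) (succ (succ (succ (succ (succ zero)))))) zero


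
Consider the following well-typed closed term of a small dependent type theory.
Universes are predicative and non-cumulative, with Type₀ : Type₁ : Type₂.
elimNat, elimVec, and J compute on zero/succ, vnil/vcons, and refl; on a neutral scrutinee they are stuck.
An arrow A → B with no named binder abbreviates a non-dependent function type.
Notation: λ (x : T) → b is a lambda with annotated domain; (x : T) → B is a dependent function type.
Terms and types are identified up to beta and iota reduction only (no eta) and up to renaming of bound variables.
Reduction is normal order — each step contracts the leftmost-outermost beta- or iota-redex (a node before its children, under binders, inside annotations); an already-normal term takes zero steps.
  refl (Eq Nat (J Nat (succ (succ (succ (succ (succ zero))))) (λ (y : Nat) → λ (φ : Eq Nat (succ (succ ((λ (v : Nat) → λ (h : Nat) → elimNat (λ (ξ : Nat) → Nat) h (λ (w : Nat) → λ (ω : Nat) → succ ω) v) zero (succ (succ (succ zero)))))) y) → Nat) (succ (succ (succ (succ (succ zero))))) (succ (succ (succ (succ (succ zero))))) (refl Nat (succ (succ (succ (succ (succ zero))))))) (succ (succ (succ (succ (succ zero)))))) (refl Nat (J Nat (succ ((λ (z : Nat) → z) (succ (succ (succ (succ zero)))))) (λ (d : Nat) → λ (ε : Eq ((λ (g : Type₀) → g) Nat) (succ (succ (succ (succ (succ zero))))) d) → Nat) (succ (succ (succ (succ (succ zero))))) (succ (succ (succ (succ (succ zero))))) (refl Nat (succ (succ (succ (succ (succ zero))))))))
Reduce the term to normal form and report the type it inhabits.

reduced normal form:
  refl (Eq Nat (succ (succ (succ (succ (succ zero))))) (succ (succ (succ (succ (succ zero)))))) (refl Nat (succ (succ (succ (succ (succ zero))))))
the term's type:
  Eq (Eq Nat (succ (succ (succ (succ (succ zero))))) (succ (succ (succ (succ (succ zero)))))) (refl Nat (succ (succ (succ (succ (succ zero)))))) (refl Nat (succ (succ (succ (succ (succ zero))))))


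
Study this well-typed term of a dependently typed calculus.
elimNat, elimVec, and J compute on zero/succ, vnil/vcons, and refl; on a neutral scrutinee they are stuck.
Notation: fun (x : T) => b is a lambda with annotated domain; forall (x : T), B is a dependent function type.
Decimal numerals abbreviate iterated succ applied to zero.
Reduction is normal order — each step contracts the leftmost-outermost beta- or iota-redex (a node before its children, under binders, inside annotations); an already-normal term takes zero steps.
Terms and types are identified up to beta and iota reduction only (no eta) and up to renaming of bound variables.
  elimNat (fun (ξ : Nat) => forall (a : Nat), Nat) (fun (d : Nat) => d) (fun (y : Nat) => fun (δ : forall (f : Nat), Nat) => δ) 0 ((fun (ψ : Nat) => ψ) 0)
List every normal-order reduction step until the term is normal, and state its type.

normal-order reduction:
  elimNat (fun (ξ : Nat) => forall (a : Nat), Nat) (fun (d : Nat) => d) (fun (y : Nat) => fun (δ : forall (f : Nat), Nat) => δ) 0 ((fun (ψ : Nat) => ψ) 0)
  ~> (fun (ξ : Nat) => ξ) ((fun (a : Nat) => a) 0)
  ~> (fun (ξ : Nat) => ξ) 0
  ~> 0
type:
  Nat


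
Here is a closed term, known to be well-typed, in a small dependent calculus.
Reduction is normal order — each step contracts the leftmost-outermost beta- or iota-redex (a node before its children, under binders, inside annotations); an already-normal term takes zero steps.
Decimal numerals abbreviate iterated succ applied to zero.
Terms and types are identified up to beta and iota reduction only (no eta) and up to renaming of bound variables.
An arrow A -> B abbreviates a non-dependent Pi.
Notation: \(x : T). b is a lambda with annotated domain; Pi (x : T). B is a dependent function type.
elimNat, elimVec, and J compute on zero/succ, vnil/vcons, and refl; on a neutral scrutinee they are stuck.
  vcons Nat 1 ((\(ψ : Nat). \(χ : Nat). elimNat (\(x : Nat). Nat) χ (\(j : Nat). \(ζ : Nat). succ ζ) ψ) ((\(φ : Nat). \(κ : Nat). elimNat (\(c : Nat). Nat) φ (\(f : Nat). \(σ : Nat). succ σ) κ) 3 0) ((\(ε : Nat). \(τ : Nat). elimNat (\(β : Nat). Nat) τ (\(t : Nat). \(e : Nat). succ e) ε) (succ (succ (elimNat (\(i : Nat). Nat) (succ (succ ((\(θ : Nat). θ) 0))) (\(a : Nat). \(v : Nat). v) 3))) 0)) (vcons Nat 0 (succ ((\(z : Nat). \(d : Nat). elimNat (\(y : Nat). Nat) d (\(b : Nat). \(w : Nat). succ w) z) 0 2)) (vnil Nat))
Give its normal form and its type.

resulting normal form:
  vcons Nat 1 7 (vcons Nat 0 3 (vnil Nat))
type:
  Vec Nat 2
observation: 44 normal-order steps separate the term from its normal form.


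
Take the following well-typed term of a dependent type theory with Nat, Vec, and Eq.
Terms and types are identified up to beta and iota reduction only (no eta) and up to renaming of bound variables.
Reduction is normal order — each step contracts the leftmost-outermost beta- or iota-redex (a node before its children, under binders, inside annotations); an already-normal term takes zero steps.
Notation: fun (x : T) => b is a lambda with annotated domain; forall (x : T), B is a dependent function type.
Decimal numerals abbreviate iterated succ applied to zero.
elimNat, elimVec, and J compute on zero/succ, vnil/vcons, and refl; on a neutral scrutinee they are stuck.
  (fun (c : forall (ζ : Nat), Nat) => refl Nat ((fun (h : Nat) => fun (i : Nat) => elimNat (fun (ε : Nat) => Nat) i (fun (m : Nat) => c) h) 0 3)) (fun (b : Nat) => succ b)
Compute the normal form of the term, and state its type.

resulting normal form:
  refl Nat 3
inferred type:
  Eq Nat 3 3


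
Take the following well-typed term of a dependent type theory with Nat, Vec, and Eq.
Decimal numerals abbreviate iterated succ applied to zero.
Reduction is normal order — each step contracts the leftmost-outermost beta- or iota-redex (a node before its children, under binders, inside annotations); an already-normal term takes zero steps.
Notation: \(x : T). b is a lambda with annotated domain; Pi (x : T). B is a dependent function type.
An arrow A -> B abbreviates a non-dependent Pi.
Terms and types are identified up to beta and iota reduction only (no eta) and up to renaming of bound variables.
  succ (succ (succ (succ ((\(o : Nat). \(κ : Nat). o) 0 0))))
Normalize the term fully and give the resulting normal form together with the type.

normal form:
  4
the term's type:
  Nat


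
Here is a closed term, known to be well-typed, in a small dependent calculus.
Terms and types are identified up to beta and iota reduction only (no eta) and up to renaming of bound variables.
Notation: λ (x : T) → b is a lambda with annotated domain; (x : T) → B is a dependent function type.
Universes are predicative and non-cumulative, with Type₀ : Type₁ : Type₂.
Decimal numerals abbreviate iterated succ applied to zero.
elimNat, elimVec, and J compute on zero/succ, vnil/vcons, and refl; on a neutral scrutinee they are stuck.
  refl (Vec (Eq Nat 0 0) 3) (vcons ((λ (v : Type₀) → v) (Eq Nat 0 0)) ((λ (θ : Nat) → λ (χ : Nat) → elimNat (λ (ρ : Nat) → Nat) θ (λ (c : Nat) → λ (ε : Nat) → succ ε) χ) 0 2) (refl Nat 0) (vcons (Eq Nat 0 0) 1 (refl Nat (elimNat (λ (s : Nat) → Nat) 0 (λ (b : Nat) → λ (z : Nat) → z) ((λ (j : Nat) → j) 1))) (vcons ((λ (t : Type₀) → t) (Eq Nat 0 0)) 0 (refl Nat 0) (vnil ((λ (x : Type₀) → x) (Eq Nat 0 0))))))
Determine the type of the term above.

type:
  Eq (Vec (Eq Nat 0 0) 3) (vcons (Eq Nat 0 0) 2 (refl Nat 0) (vcons (Eq Nat 0 0) 1 (refl Nat 0) (vcons (Eq Nat 0 0) 0 (refl Nat 0) (vnil (Eq Nat 0 0))))) (vcons (Eq Nat 0 0) 2 (refl Nat 0) (vcons (Eq Nat 0 0) 1 (refl Nat 0) (vcons (Eq Nat 0 0) 0 (refl Nat 0) (vnil (Eq Nat 0 0)))))


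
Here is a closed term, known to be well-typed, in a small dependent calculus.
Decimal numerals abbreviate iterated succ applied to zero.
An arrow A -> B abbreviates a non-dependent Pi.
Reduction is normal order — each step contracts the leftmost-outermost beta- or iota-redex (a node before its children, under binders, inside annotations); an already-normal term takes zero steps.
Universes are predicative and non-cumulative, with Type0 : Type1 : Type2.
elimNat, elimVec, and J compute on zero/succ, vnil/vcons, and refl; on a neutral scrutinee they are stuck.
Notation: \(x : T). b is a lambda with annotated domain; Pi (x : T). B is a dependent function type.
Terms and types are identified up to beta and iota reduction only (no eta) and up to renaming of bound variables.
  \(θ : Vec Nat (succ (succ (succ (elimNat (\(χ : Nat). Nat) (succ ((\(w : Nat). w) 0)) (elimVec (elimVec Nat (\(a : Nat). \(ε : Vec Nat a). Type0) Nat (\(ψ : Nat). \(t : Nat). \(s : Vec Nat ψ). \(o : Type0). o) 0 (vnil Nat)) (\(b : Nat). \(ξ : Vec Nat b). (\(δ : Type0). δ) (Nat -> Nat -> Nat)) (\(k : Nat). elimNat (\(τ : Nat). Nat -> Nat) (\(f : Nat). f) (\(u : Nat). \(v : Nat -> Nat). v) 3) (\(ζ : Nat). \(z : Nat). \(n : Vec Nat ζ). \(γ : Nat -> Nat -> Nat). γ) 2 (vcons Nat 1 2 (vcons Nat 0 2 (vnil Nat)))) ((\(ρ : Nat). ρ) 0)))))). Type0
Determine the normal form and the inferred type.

resulting normal form:
  \(θ : Vec Nat 4). Type0
the term's type:
  Vec Nat 4 -> Type1
observation: the first redex contracted is a beta-redex; the normal form is reached in 24 normal-order steps.


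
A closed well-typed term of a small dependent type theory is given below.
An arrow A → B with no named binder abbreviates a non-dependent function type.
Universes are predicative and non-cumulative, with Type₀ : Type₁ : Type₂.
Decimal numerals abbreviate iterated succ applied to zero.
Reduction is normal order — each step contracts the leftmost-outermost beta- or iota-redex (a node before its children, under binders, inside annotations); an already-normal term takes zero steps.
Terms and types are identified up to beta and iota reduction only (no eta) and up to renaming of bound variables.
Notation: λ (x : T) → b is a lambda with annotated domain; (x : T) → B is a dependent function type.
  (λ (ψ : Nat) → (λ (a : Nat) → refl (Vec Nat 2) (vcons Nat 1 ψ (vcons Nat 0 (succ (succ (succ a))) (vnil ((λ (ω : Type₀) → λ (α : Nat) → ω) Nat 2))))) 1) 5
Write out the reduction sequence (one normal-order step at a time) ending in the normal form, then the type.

normal-order reduction sequence:
  (λ (ψ : Nat) → (λ (a : Nat) → refl (Vec Nat 2) (vcons Nat 1 ψ (vcons Nat 0 (succ (succ (succ a))) (vnil ((λ (ω : Type₀) → λ (α : Nat) → ω) Nat 2))))) 1) 5
  ~> (λ (ψ : Nat) → refl (Vec Nat 2) (vcons Nat 1 5 (vcons Nat 0 (succ (succ (succ ψ))) (vnil ((λ (a : Type₀) → λ (ω : Nat) → a) Nat 2))))) 1
  ~> refl (Vec Nat 2) (vcons Nat 1 5 (vcons Nat 0 4 (vnil ((λ (ψ : Type₀) → λ (a : Nat) → ψ) Nat 2))))
  ~> refl (Vec Nat 2) (vcons Nat 1 5 (vcons Nat 0 4 (vnil ((λ (ψ : Nat) → Nat) 2))))
  ~> refl (Vec Nat 2) (vcons Nat 1 5 (vcons Nat 0 4 (vnil Nat)))
type:
  Eq (Vec Nat 2) (vcons Nat 1 5 (vcons Nat 0 4 (vnil Nat))) (vcons Nat 1 5 (vcons Nat 0 4 (vnil Nat)))


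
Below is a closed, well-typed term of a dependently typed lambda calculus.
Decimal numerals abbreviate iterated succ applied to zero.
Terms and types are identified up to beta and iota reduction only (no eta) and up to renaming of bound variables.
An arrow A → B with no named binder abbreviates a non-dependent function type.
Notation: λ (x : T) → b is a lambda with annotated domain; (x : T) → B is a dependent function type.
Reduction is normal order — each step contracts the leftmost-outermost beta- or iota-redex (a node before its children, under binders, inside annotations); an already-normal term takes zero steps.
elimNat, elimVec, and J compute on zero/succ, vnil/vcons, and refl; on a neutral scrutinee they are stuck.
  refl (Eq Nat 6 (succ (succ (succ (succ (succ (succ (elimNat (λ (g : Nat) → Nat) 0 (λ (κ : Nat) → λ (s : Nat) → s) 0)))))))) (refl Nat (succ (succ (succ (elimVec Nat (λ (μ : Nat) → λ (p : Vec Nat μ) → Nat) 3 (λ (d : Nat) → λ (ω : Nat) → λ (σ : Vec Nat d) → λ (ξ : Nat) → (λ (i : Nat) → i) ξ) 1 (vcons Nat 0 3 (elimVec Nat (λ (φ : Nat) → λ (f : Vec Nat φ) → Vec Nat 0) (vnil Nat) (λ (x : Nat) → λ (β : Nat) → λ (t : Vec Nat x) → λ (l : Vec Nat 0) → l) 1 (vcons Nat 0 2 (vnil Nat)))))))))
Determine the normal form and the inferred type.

normal form:
  refl (Eq Nat 6 6) (refl Nat 6)
the term's type:
  Eq (Eq Nat 6 6) (refl Nat 6) (refl Nat 6)
observation: normalization takes exactly 15 steps under the normal-order strategy.


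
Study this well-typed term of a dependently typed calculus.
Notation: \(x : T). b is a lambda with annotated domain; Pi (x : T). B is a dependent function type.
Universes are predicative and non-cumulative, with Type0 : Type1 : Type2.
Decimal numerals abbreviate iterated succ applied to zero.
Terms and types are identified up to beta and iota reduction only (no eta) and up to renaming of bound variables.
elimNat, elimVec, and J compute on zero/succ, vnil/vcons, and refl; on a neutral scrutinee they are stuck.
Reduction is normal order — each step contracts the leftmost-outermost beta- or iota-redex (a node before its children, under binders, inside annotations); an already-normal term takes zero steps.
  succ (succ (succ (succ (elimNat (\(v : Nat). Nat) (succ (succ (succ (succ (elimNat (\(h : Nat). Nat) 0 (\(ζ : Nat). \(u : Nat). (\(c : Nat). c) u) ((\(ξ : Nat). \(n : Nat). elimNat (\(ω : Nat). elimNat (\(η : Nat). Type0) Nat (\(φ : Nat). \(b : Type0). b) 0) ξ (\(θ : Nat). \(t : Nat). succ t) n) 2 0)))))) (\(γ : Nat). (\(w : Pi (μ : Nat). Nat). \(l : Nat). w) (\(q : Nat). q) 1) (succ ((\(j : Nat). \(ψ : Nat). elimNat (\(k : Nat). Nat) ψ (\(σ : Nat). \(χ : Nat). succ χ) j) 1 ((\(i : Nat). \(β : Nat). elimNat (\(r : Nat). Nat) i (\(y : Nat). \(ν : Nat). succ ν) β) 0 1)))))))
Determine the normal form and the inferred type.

reduced normal form:
  8
inferred type:
  Nat


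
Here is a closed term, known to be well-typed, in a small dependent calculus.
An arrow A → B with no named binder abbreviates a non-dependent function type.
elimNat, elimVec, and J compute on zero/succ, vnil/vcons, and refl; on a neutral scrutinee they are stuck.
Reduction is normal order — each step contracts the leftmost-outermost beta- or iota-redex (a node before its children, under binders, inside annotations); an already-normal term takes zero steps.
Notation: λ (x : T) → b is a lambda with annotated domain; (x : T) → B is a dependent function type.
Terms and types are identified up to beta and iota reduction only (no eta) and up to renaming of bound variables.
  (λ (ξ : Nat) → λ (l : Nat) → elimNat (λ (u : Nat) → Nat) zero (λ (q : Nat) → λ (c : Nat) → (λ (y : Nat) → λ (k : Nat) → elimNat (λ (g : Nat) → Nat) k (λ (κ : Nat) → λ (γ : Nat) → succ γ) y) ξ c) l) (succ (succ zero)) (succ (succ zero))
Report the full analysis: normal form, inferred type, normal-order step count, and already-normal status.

resulting normal form:
  succ (succ (succ (succ zero)))
inferred type:
  Nat
normal-order step count: 27
term was already normal: no
first contracted redex: a beta-redex


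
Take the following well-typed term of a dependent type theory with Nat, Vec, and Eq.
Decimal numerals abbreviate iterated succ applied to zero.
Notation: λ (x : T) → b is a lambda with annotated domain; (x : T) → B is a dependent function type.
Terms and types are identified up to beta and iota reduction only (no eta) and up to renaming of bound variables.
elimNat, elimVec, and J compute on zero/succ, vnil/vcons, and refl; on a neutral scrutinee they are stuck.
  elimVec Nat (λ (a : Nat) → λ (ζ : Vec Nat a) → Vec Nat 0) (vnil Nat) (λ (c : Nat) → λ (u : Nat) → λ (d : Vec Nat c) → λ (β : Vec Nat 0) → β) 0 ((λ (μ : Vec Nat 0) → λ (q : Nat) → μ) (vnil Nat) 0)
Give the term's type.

the term's type:
  Vec Nat 0


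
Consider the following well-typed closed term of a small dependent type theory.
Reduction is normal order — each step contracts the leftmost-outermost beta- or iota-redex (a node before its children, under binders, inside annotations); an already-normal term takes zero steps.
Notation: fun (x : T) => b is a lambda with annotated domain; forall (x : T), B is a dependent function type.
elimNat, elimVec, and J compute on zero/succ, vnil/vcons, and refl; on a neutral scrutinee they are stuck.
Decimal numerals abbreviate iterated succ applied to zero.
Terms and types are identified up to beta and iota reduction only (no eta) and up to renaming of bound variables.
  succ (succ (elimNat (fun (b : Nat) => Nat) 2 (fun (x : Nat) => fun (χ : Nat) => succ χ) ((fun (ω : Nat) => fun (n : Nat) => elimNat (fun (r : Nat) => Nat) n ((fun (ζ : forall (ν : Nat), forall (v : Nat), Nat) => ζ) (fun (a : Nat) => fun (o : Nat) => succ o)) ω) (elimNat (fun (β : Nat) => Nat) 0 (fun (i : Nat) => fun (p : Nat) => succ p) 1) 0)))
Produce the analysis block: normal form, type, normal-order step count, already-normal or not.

resulting normal form:
  5
the term's type:
  Nat
reduction steps (normal order): 15
term was already normal: no
first redex: a beta-redex


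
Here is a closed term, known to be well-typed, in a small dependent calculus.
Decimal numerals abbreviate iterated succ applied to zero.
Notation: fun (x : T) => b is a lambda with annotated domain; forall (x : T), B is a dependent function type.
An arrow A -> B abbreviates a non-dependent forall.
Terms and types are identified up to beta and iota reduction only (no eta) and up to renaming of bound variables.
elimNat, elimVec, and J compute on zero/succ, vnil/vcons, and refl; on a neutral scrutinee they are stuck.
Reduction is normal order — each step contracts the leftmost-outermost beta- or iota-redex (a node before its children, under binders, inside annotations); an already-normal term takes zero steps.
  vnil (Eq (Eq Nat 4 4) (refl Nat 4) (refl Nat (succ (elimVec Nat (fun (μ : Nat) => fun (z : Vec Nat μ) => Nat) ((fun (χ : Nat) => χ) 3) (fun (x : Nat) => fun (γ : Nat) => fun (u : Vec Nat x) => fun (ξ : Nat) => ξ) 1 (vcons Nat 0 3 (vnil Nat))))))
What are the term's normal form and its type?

reduced normal form:
  vnil (Eq (Eq Nat 4 4) (refl Nat 4) (refl Nat 4))
type:
  Vec (Eq (Eq Nat 4 4) (refl Nat 4) (refl Nat 4)) 0


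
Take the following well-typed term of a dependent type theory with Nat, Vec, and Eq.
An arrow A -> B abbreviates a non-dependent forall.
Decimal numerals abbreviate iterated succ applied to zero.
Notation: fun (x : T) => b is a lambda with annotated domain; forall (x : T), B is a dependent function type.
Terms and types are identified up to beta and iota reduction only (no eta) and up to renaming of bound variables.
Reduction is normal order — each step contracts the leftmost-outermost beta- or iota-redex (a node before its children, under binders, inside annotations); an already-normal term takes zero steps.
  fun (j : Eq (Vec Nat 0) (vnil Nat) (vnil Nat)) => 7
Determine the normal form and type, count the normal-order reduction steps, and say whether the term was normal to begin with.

reduced normal form:
  fun (j : Eq (Vec Nat 0) (vnil Nat) (vnil Nat)) => 7
type:
  Eq (Vec Nat 0) (vnil Nat) (vnil Nat) -> Nat
reduction steps (normal order): 0
term was already normal: yes


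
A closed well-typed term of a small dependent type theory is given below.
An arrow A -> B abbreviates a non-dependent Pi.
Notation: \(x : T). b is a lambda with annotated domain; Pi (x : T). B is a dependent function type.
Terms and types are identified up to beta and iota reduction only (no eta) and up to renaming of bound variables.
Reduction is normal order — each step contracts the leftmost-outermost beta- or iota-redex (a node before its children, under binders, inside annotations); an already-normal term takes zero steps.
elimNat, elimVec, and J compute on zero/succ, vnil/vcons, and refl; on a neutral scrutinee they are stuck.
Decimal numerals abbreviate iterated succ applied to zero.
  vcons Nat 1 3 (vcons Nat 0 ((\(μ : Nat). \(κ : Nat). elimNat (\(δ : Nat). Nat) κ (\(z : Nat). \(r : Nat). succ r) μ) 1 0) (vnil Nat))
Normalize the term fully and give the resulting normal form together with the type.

reduced normal form:
  vcons Nat 1 3 (vcons Nat 0 1 (vnil Nat))
inferred type:
  Vec Nat 2


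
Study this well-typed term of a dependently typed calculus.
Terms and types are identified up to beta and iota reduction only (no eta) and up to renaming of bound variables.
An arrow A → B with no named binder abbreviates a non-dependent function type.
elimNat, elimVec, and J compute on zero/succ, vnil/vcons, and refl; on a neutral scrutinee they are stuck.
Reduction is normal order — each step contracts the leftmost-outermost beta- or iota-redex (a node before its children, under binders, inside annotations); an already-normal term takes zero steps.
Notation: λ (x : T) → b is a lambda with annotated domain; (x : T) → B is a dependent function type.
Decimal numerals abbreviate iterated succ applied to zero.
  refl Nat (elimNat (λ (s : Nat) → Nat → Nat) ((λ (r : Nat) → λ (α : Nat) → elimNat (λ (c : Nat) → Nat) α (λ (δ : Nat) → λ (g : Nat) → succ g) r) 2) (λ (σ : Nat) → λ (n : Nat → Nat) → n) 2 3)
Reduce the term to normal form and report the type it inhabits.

reduced normal form:
  refl Nat 5
inferred type:
  Eq Nat 5 5


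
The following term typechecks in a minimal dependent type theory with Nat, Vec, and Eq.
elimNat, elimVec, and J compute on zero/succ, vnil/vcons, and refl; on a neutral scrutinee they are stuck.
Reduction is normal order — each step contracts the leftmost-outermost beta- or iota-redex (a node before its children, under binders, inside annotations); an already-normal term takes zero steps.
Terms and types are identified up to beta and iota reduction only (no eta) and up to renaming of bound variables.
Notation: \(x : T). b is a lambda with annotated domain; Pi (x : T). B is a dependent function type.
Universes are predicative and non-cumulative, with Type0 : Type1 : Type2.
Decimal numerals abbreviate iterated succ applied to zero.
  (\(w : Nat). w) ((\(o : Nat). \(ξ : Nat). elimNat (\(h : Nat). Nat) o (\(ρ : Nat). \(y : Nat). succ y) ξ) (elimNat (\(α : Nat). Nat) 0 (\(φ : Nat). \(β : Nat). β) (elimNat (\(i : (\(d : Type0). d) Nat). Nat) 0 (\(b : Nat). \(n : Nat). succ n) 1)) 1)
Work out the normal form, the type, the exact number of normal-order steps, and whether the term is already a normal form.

normal form:
  1
type:
  Nat
normal-order step count: 15
already normal: no
first redex: a beta-redex


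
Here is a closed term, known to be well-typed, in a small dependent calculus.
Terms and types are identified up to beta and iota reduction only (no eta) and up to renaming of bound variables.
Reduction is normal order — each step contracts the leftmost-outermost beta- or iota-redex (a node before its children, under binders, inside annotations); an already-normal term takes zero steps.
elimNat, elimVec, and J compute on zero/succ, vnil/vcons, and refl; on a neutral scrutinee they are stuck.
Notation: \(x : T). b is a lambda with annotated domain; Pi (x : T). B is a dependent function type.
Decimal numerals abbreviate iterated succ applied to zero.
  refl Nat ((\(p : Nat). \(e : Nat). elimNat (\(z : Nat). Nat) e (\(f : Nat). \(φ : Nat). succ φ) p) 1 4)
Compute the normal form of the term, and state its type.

resulting normal form:
  refl Nat 5
the term's type:
  Eq Nat 5 5


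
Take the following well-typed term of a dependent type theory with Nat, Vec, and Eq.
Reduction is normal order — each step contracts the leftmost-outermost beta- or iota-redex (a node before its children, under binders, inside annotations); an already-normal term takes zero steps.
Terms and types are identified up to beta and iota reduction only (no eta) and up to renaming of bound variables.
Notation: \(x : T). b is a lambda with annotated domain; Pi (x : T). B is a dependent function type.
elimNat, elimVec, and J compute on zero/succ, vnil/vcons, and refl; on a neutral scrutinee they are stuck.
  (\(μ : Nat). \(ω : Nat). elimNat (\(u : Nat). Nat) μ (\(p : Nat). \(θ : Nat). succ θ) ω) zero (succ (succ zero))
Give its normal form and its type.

normal form:
  succ (succ zero)
type:
  Nat
observation: the first redex contracted is a beta-redex; the normal form is reached in 9 normal-order steps.


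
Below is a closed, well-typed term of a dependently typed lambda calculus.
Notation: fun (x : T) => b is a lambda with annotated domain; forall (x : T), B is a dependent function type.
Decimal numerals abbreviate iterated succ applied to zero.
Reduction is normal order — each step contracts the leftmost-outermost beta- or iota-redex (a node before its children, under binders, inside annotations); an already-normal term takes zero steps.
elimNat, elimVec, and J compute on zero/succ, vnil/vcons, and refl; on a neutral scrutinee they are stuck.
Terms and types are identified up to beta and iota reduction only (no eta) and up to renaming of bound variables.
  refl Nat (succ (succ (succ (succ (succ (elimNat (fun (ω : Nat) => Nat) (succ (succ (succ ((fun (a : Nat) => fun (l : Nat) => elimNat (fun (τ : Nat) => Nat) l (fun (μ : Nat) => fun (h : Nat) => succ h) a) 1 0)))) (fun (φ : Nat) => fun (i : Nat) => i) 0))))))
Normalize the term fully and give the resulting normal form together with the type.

normal form:
  refl Nat 9
inferred type:
  Eq Nat 9 9
observation: the leftmost-outermost redex is an elimNat iota-redex, and normalization takes 7 steps.
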